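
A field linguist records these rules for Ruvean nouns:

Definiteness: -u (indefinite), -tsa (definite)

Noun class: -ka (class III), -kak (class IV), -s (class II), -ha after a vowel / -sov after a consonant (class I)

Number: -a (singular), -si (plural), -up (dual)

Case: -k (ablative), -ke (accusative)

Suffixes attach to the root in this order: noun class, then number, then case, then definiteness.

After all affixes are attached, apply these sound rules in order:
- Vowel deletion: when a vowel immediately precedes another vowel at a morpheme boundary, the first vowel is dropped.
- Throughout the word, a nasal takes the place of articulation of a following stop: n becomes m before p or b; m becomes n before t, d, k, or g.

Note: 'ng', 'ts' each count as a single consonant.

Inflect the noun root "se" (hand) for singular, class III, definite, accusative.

sekaketsa

Attach noun class class III -ka → seka.
Attach number singular -a → sekaa.
Attach case accusative -ke → sekaake.
Attach definiteness definite -tsa → sekaaketsa.
Apply vowel deletion: sekaaketsa → sekaketsa.
Nasal assimilation: no change.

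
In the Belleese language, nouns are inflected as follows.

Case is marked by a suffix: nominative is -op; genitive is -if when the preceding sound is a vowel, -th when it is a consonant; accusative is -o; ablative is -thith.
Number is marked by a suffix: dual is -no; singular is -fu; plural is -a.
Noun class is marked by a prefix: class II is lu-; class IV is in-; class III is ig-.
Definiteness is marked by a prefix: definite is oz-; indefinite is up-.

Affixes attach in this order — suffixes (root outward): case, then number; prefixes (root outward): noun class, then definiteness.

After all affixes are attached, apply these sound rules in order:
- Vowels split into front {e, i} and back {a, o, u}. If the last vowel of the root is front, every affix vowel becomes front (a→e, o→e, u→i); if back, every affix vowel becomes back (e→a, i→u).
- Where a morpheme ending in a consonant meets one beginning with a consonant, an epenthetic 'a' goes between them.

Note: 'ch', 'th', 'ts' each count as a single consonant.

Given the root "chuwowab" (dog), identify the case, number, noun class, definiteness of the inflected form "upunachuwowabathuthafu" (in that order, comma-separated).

ablative, singular, class IV, indefinite

Segment: up-in-chuwowab-thith-fu.
case: -thith → ablative.
number: -fu → singular.
noun class: in- → class IV.
definiteness: up- → indefinite.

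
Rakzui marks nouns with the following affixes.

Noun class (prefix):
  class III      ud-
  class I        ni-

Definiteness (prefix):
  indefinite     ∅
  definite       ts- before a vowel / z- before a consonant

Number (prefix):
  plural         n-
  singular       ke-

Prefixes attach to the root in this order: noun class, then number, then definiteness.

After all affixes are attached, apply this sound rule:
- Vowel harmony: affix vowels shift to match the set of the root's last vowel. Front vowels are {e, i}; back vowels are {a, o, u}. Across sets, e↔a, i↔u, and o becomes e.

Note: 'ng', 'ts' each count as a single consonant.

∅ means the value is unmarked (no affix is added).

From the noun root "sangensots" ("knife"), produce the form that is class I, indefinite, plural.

nnusangensots

Attach noun class class I ni- → nisangensots.
Attach number plural n- → nnisangensots.
definiteness = indefinite: zero marking, form stays nnisangensots.
Apply vowel harmony: nnisangensots → nnusangensots.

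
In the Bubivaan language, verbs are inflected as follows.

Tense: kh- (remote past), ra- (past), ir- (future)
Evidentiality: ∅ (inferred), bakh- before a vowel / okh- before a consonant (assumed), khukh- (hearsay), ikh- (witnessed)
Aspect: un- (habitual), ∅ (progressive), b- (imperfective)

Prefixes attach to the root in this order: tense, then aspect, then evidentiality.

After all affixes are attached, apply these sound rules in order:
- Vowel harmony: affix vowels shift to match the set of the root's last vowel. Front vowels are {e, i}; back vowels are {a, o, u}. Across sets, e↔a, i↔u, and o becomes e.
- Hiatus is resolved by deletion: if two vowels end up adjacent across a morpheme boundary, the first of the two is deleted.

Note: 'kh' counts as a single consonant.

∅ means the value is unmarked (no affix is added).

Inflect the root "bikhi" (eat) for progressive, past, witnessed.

ikhrebikhi

Attach tense past ra- → rabikhi.
aspect = progressive: zero marking, form stays rabikhi.
Attach evidentiality witnessed ikh- → ikhrabikhi.
Apply vowel harmony: ikhrabikhi → ikhrebikhi.
Vowel deletion: no change.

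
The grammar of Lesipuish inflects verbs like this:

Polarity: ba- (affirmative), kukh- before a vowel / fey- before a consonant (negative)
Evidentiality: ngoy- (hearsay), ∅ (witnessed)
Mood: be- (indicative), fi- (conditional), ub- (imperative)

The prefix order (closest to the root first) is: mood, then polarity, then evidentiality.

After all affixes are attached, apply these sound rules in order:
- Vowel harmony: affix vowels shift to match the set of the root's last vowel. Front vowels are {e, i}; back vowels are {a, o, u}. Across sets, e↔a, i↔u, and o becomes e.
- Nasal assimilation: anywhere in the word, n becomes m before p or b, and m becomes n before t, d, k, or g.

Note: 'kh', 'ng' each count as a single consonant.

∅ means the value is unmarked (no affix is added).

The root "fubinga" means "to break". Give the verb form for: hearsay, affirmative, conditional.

ngoybafufubinga

Attach mood conditional fi- → fifubinga.
Attach polarity affirmative ba- → bafifubinga.
Attach evidentiality hearsay ngoy- → ngoybafifubinga.
Apply vowel harmony: ngoybafifubinga → ngoybafufubinga.
Nasal assimilation: no change.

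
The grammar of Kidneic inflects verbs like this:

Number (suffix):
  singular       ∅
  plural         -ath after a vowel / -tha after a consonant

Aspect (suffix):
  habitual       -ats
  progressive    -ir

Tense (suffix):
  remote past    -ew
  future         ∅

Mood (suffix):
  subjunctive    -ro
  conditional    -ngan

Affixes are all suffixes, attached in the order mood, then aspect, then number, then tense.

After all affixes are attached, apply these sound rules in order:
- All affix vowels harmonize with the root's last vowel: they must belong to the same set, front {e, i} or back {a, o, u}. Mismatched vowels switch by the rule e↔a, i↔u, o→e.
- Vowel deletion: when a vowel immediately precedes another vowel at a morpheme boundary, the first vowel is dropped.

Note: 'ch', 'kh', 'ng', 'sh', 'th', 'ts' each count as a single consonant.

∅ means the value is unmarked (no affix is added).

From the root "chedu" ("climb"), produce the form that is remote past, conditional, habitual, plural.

Attach mood conditional -ngan → chedungan.
Attach aspect habitual -ats → chedunganats.
Attach number plural -tha (after consonant 'ts') → chedunganatstha.
Attach tense remote past -ew → chedunganatsthaew.
Apply vowel harmony: chedunganatsthaew → chedunganatsthaaw.
Apply vowel deletion: chedunganatsthaaw → chedunganatsthaw.

chedunganatsthaw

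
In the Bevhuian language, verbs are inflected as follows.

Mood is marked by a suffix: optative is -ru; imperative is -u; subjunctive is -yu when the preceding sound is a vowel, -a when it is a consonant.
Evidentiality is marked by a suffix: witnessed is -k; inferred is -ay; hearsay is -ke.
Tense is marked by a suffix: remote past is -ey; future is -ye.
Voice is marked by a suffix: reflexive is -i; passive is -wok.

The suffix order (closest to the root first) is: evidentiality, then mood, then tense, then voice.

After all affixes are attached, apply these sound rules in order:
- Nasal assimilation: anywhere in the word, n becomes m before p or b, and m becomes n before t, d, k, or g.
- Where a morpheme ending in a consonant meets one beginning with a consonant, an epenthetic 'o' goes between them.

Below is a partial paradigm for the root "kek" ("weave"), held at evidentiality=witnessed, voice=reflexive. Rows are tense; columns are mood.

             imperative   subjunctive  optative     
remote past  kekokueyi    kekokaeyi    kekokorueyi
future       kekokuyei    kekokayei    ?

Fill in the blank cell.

Attach evidentiality witnessed -k → kekk.
Attach mood optative -ru → kekkru.
Attach tense future -ye → kekkruye.
Attach voice reflexive -i → kekkruyei.
Nasal assimilation: no change.
Apply epenthesis: kekkruyei → kekokoruyei.

kekokoruyei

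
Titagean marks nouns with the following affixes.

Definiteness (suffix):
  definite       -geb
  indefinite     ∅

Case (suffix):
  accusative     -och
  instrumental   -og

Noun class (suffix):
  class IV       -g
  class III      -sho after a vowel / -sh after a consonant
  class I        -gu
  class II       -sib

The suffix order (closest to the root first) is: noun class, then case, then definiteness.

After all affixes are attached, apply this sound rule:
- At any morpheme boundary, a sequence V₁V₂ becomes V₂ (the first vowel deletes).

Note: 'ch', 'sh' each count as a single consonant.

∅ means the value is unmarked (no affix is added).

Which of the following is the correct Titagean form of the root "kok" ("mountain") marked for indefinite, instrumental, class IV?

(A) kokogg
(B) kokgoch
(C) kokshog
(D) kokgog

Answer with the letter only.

Attach noun class class IV -g → kokg.
Attach case instrumental -og → kokgog.
definiteness = indefinite: zero marking, form stays kokgog.
Vowel deletion: no change.
So the correct form is kokgog, option (D).
(B) kokgoch is wrong: it uses accusative instead of instrumental for case.
(A) kokogg is wrong: it has the affixes in the wrong order.
(C) kokshog is wrong: it uses class III instead of class IV for noun class.

D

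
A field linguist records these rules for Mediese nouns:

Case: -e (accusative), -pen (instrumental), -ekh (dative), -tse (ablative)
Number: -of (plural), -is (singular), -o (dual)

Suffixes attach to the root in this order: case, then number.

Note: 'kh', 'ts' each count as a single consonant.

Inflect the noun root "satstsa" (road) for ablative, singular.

satstsatseis

Attach case ablative -tse → satstsatse.
Attach number singular -is → satstsatseis.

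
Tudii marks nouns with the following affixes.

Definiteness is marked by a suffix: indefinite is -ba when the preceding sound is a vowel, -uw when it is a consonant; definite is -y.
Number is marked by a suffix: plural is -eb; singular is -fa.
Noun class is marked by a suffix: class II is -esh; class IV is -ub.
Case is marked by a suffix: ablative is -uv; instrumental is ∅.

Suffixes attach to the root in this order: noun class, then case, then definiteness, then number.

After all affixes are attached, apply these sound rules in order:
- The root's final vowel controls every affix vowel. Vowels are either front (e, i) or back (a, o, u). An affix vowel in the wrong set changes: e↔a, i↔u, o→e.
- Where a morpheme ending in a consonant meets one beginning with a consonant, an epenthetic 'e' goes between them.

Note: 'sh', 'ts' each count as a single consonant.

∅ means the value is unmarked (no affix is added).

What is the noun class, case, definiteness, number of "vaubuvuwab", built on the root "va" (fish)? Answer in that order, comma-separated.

Segment: va-ub-uv-uw-eb.
noun class: -ub → class IV.
case: -uv → ablative.
definiteness: -ba/uw → indefinite.
number: -eb → plural.

class IV, ablative, indefinite, plural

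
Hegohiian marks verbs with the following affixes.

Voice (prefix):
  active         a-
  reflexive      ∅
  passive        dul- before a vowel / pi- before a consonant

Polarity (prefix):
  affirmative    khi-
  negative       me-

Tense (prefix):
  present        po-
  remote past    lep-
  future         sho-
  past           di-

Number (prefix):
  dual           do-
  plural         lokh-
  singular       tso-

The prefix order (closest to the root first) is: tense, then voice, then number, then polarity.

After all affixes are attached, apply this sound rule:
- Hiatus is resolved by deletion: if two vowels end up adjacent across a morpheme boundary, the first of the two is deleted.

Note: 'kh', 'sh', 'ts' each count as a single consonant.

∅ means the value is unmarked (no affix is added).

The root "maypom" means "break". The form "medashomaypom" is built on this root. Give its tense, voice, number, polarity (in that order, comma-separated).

Segment: me-do-a-sho-maypom.
tense: sho- → future.
voice: a- → active.
number: do- → dual.
polarity: me- → negative.

future, active, dual, negative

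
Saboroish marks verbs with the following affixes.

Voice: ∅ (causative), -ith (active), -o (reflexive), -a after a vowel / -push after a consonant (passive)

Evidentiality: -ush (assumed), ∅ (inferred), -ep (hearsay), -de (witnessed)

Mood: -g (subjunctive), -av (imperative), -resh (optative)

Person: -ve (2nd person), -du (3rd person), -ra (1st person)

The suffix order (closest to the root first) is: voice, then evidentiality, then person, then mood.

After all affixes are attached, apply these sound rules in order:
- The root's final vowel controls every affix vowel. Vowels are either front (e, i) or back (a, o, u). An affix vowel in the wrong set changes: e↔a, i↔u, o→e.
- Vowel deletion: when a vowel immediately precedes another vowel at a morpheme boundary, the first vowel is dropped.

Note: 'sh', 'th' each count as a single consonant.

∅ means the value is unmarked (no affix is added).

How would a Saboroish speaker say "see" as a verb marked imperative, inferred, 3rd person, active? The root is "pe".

Attach voice active -ith → peith.
evidentiality = inferred: zero marking, form stays peith.
Attach person 3rd person -du → peithdu.
Attach mood imperative -av → peithduav.
Apply vowel harmony: peithduav → peithdiev.
Apply vowel deletion: peithdiev → pithdev.

pithdev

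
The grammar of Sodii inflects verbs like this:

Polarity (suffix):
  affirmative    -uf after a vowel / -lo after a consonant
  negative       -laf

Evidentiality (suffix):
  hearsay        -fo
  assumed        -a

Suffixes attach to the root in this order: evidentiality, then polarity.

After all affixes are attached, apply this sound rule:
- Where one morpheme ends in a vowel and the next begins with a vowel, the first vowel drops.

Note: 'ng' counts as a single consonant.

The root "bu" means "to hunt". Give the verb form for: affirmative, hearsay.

bufuf

Attach evidentiality hearsay -fo → bufo.
Attach polarity affirmative -uf (after vowel 'o') → bufouf.
Apply vowel deletion: bufouf → bufuf.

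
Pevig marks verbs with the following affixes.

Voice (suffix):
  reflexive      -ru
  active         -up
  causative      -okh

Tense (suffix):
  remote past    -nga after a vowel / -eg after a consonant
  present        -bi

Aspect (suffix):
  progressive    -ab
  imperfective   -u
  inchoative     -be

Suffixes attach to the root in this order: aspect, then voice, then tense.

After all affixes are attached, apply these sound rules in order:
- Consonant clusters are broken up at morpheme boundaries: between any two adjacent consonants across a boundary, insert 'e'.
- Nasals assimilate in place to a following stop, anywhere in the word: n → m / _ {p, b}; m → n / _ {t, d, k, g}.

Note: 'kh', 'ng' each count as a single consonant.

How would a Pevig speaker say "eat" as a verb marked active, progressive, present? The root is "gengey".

Attach aspect progressive -ab → gengeyab.
Attach voice active -up → gengeyabup.
Attach tense present -bi → gengeyabupbi.
Apply epenthesis: gengeyabupbi → gengeyabupebi.
Nasal assimilation: no change.

gengeyabupebi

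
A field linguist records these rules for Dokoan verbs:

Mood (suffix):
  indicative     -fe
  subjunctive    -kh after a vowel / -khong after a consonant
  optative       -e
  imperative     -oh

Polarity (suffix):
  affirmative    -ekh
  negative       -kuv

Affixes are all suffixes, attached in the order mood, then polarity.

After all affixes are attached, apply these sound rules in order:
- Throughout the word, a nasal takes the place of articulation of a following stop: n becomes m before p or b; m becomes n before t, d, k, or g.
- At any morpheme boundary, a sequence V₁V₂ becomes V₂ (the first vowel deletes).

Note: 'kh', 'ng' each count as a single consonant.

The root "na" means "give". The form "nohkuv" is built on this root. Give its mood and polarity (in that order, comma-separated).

imperative, negative

Segment: na-oh-kuv.
mood: -oh → imperative.
polarity: -kuv → negative.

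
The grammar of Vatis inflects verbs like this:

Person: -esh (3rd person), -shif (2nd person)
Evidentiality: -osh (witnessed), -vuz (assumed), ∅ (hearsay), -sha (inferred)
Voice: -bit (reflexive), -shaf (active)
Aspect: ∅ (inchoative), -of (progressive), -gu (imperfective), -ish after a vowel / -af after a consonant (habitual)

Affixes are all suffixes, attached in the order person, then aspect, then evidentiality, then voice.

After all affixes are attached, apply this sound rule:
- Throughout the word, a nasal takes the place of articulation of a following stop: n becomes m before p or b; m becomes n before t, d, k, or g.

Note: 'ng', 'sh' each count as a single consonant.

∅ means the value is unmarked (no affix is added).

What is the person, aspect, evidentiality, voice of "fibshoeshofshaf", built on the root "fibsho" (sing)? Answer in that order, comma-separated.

3rd person, progressive, hearsay, active

Segment: fibsho-esh-of-shaf.
person: -esh → 3rd person.
aspect: -of → progressive.
evidentiality: ∅ → hearsay.
voice: -shaf → active.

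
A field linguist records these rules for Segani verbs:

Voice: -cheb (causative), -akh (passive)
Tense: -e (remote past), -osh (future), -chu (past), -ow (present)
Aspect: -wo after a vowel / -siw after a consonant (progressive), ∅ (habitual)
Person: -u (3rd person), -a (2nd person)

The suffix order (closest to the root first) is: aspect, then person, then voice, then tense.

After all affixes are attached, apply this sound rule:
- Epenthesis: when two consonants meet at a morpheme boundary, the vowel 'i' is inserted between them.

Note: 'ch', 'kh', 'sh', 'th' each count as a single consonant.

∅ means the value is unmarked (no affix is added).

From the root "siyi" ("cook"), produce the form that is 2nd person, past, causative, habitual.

siyiachebichu

aspect = habitual: zero marking, form stays siyi.
Attach person 2nd person -a → siyia.
Attach voice causative -cheb → siyiacheb.
Attach tense past -chu → siyiachebchu.
Apply epenthesis: siyiachebchu → siyiachebichu.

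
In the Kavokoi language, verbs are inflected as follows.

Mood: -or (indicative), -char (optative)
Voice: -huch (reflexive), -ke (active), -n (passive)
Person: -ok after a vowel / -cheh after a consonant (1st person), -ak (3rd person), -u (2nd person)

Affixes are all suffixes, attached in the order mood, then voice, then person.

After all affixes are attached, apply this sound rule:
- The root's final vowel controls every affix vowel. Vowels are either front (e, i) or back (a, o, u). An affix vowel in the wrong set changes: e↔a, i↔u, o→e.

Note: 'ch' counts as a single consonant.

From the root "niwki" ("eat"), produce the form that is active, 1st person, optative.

Attach mood optative -char → niwkichar.
Attach voice active -ke → niwkicharke.
Attach person 1st person -ok (after vowel 'e') → niwkicharkeok.
Apply vowel harmony: niwkicharkeok → niwkicherkeek.

niwkicherkeek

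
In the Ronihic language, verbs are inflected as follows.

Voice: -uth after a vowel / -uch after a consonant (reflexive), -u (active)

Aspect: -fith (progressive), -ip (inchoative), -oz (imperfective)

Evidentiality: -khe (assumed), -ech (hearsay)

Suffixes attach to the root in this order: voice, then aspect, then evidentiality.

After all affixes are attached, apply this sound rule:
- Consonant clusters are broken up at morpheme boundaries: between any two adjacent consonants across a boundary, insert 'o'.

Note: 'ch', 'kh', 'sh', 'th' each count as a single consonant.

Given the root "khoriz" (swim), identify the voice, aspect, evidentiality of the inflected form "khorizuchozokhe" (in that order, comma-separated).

reflexive, imperfective, assumed

Segment: khoriz-uch-oz-khe.
voice: -uth/uch → reflexive.
aspect: -oz → imperfective.
evidentiality: -khe → assumed.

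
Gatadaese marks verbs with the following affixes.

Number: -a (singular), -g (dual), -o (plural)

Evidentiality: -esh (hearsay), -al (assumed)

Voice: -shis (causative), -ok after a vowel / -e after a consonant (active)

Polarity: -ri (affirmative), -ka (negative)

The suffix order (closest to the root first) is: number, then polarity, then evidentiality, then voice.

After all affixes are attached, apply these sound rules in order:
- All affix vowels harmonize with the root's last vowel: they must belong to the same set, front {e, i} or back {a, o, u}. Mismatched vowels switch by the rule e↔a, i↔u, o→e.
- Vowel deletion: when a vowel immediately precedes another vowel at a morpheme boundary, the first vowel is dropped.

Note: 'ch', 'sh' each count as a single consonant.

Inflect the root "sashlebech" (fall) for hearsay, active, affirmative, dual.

sashlebechgreshe

Attach number dual -g → sashlebechg.
Attach polarity affirmative -ri → sashlebechgri.
Attach evidentiality hearsay -esh → sashlebechgriesh.
Attach voice active -e (after consonant 'sh') → sashlebechgrieshe.
Vowel harmony: no change.
Apply vowel deletion: sashlebechgrieshe → sashlebechgreshe.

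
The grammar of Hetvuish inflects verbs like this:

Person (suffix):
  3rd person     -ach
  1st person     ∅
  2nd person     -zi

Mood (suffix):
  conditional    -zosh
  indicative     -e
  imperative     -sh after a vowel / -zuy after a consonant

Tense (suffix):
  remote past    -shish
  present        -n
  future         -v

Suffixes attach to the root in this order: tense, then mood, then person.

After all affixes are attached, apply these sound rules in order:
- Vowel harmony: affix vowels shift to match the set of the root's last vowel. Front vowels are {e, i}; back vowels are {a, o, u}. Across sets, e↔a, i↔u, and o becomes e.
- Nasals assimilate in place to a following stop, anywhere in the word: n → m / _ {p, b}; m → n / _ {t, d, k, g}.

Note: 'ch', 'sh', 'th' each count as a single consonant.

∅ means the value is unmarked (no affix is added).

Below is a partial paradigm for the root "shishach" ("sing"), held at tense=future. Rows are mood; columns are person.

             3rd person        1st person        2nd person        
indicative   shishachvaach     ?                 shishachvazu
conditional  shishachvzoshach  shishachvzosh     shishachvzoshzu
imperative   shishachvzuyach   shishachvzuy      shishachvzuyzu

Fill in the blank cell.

shishachva

Attach tense future -v → shishachv.
Attach mood indicative -e → shishachve.
person = 1st person: zero marking, form stays shishachve.
Apply vowel harmony: shishachve → shishachva.
Nasal assimilation: no change.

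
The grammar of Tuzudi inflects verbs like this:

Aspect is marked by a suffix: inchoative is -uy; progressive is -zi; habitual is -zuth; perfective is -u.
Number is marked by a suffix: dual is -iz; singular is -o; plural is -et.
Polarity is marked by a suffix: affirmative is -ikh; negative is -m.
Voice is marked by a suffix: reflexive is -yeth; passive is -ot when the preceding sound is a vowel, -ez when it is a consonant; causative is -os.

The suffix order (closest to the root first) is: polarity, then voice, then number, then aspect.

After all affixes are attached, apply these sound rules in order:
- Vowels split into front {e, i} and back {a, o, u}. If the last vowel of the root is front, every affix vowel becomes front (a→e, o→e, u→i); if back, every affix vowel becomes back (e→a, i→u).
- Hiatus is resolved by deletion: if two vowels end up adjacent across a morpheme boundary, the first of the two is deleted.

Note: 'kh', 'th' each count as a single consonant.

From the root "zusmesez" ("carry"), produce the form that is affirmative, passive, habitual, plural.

zusmesezikhezetzith

Attach polarity affirmative -ikh → zusmesezikh.
Attach voice passive -ez (after consonant 'kh') → zusmesezikhez.
Attach number plural -et → zusmesezikhezet.
Attach aspect habitual -zuth → zusmesezikhezetzuth.
Apply vowel harmony: zusmesezikhezetzuth → zusmesezikhezetzith.
Vowel deletion: no change.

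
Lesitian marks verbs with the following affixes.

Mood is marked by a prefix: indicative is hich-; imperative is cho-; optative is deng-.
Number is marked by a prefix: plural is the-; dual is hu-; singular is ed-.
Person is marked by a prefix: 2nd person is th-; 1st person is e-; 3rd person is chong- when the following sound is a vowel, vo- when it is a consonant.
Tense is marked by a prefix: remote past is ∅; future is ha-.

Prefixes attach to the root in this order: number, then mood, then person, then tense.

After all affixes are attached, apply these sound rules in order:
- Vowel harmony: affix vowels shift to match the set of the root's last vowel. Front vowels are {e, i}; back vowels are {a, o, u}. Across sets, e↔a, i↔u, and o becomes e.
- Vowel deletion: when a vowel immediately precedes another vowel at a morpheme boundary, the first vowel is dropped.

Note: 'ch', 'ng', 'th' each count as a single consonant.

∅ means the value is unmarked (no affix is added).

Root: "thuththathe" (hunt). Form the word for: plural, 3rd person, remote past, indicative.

Attach number plural the- → thethuththathe.
Attach mood indicative hich- → hichthethuththathe.
Attach person 3rd person vo- (before consonant 'h') → vohichthethuththathe.
tense = remote past: zero marking, form stays vohichthethuththathe.
Apply vowel harmony: vohichthethuththathe → vehichthethuththathe.
Vowel deletion: no change.

vehichthethuththathe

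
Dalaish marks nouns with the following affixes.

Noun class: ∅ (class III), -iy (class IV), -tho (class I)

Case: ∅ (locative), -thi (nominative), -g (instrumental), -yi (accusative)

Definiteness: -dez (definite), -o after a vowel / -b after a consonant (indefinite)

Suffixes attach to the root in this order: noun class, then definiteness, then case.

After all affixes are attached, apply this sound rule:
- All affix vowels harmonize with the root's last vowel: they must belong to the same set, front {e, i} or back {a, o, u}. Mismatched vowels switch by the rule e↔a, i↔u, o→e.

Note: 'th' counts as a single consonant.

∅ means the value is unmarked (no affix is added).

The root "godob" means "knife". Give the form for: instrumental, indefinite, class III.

noun class = class III: zero marking, form stays godob.
Attach definiteness indefinite -b (after consonant 'b') → godobb.
Attach case instrumental -g → godobbg.
Vowel harmony: no change.

godobbg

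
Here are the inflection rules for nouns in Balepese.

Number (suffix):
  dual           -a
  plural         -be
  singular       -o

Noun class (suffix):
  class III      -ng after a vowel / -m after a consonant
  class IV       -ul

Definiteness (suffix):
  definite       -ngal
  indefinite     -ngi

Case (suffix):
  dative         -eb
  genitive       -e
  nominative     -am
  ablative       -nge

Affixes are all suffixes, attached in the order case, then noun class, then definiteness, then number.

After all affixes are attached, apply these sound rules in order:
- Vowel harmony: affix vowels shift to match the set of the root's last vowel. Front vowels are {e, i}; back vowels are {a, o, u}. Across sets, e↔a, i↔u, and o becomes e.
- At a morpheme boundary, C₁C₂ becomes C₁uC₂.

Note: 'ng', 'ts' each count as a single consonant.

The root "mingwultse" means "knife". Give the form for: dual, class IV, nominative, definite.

mingwultseemilungele

Attach case nominative -am → mingwultseam.
Attach noun class class IV -ul → mingwultseamul.
Attach definiteness definite -ngal → mingwultseamulngal.
Attach number dual -a → mingwultseamulngala.
Apply vowel harmony: mingwultseamulngala → mingwultseemilngele.
Apply epenthesis: mingwultseemilngele → mingwultseemilungele.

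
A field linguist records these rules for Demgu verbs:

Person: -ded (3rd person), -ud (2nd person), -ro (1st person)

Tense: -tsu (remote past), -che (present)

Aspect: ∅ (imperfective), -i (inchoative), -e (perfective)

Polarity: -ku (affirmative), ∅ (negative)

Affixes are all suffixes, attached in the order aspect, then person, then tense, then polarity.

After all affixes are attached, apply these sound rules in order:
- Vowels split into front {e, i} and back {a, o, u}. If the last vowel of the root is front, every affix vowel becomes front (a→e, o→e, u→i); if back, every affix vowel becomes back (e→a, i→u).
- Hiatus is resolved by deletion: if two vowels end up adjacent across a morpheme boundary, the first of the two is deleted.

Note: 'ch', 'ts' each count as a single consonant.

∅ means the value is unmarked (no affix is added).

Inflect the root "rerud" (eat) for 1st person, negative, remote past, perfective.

Attach aspect perfective -e → rerude.
Attach person 1st person -ro → rerudero.
Attach tense remote past -tsu → reruderotsu.
polarity = negative: zero marking, form stays reruderotsu.
Apply vowel harmony: reruderotsu → rerudarotsu.
Vowel deletion: no change.

rerudarotsu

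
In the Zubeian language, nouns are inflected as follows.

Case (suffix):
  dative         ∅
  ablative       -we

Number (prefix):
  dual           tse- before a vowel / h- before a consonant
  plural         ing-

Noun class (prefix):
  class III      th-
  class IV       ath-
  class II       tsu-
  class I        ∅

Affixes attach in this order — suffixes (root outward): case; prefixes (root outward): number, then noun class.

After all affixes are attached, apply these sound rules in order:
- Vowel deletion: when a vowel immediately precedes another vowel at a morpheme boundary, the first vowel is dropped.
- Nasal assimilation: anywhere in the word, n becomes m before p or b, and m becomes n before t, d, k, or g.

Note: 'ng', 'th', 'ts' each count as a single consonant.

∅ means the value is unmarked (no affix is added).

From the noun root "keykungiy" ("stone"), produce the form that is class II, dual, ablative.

Attach number dual h- (before consonant 'k') → hkeykungiy.
Attach noun class class II tsu- → tsuhkeykungiy.
Attach case ablative -we → tsuhkeykungiywe.
Vowel deletion: no change.
Nasal assimilation: no change.

tsuhkeykungiywe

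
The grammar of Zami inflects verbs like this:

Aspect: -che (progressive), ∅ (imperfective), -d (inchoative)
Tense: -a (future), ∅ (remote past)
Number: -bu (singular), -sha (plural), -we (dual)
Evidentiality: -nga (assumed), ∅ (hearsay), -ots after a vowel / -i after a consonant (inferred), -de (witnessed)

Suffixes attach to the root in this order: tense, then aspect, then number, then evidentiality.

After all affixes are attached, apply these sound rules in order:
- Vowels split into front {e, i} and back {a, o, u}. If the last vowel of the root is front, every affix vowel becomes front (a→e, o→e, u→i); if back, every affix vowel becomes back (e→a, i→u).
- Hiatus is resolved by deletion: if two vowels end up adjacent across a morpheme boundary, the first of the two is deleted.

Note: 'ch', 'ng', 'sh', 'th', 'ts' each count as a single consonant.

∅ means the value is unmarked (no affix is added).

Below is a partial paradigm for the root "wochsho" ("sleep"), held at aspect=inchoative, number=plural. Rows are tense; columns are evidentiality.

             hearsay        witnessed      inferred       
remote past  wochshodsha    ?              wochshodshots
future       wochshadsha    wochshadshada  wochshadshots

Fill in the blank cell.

tense = remote past: zero marking, form stays wochsho.
Attach aspect inchoative -d → wochshod.
Attach number plural -sha → wochshodsha.
Attach evidentiality witnessed -de → wochshodshade.
Apply vowel harmony: wochshodshade → wochshodshada.
Vowel deletion: no change.

wochshodshada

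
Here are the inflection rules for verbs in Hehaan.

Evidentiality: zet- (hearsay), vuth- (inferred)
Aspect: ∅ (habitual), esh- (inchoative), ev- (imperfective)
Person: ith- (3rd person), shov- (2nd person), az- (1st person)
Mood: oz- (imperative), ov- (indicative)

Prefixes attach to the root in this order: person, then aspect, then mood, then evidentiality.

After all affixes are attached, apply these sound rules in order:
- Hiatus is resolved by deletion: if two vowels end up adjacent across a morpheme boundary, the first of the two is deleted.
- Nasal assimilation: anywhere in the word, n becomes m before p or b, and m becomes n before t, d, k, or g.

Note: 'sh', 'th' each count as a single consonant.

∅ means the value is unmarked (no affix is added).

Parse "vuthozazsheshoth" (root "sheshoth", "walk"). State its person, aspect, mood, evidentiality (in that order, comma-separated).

Segment: vuth-oz-az-sheshoth.
person: az- → 1st person.
aspect: ∅ → habitual.
mood: oz- → imperative.
evidentiality: vuth- → inferred.

1st person, habitual, imperative, inferred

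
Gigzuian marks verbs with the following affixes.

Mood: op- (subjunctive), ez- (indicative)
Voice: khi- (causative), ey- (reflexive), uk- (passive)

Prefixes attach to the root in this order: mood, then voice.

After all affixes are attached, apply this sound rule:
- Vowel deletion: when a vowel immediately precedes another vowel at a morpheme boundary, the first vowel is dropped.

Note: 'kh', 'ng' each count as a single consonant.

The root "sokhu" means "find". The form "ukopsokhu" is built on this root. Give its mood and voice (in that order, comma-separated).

Segment: uk-op-sokhu.
mood: op- → subjunctive.
voice: uk- → passive.

subjunctive, passive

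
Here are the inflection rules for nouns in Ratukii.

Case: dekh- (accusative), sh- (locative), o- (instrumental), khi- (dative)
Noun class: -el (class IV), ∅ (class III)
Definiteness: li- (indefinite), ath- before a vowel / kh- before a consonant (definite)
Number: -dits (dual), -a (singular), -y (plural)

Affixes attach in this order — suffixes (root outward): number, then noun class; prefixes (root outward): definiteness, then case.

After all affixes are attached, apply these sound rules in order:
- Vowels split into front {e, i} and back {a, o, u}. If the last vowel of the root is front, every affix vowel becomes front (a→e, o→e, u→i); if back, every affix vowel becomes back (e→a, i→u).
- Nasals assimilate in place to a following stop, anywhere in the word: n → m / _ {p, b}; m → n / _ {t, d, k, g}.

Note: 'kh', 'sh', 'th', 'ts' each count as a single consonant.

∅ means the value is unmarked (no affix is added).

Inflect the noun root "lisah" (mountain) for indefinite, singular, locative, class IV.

shlulisahaal

Attach number singular -a → lisaha.
Attach noun class class IV -el → lisahael.
Attach definiteness indefinite li- → lilisahael.
Attach case locative sh- → shlilisahael.
Apply vowel harmony: shlilisahael → shlulisahaal.
Nasal assimilation: no change.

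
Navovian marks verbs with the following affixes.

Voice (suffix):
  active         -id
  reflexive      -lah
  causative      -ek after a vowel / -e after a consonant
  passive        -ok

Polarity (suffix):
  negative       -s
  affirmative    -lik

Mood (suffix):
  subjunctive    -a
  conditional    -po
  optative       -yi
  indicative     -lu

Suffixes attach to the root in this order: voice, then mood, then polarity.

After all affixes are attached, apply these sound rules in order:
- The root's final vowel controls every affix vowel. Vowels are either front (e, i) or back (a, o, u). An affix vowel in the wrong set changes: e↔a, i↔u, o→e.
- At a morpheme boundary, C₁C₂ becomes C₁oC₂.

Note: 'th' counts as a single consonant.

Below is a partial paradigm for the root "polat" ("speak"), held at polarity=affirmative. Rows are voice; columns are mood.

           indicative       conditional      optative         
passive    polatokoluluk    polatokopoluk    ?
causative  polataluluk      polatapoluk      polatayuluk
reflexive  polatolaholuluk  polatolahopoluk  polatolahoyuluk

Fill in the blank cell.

Attach voice passive -ok → polatok.
Attach mood optative -yi → polatokyi.
Attach polarity affirmative -lik → polatokyilik.
Apply vowel harmony: polatokyilik → polatokyuluk.
Apply epenthesis: polatokyuluk → polatokoyuluk.

polatokoyuluk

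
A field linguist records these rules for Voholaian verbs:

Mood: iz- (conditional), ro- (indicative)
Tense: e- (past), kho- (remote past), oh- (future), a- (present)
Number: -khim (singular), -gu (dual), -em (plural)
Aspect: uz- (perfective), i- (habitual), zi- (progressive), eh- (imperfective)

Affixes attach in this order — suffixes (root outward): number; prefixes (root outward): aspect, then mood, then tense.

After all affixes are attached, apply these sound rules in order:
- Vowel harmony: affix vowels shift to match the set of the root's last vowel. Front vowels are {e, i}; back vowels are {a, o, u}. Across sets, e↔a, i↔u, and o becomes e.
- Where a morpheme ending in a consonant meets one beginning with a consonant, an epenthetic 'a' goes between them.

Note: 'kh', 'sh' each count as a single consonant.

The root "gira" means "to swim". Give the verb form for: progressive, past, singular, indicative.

arozugirakhum

Attach number singular -khim → girakhim.
Attach aspect progressive zi- → zigirakhim.
Attach mood indicative ro- → rozigirakhim.
Attach tense past e- → erozigirakhim.
Apply vowel harmony: erozigirakhim → arozugirakhum.
Epenthesis: no change.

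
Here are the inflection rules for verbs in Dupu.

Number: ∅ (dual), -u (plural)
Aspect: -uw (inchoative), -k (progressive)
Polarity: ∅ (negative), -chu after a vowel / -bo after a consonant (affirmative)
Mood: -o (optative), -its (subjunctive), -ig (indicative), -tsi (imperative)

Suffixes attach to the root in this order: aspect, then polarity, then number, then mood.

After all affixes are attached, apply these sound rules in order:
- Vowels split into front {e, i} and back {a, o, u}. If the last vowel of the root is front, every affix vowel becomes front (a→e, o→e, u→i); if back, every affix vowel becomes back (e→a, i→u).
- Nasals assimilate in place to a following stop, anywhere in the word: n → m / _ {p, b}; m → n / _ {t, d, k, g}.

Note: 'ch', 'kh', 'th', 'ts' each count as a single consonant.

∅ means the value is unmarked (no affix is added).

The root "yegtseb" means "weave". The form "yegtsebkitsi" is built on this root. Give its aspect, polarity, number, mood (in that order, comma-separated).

Segment: yegtseb-k-u-tsi.
aspect: -k → progressive.
polarity: ∅ → negative.
number: -u → plural.
mood: -tsi → imperative.

progressive, negative, plural, imperative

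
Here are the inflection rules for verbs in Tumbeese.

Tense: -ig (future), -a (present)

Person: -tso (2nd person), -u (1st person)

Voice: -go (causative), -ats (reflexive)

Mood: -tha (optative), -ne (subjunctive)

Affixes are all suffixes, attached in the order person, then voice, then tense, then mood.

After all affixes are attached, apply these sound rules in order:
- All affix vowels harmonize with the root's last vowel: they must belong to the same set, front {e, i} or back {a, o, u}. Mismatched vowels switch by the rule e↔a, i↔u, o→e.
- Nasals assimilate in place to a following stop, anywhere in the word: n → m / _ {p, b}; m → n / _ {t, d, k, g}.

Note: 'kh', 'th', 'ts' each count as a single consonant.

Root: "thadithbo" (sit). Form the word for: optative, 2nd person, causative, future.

Attach person 2nd person -tso → thadithbotso.
Attach voice causative -go → thadithbotsogo.
Attach tense future -ig → thadithbotsogoig.
Attach mood optative -tha → thadithbotsogoigtha.
Apply vowel harmony: thadithbotsogoigtha → thadithbotsogougtha.
Nasal assimilation: no change.

thadithbotsogougtha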